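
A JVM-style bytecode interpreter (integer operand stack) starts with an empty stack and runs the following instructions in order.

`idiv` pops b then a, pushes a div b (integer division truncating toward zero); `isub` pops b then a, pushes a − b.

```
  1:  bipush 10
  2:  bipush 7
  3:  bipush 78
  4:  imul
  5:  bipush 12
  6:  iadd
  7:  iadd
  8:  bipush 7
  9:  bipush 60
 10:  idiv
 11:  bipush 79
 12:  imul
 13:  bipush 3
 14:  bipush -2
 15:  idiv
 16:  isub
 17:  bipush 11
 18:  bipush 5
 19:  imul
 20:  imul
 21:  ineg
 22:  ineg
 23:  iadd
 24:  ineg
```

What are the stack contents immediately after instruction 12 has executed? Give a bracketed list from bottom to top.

bipush 10 → 10
bipush 7  → 10 7
bipush 78 → 10 7 78
imul      → 10 546
bipush 12 → 10 546 12
iadd      → 10 558
iadd      → 568
bipush 7  → 568 7
bipush 60 → 568 7 60
idiv      → 568 0
bipush 79 → 568 0 79
imul      → 568 0

[568, 0]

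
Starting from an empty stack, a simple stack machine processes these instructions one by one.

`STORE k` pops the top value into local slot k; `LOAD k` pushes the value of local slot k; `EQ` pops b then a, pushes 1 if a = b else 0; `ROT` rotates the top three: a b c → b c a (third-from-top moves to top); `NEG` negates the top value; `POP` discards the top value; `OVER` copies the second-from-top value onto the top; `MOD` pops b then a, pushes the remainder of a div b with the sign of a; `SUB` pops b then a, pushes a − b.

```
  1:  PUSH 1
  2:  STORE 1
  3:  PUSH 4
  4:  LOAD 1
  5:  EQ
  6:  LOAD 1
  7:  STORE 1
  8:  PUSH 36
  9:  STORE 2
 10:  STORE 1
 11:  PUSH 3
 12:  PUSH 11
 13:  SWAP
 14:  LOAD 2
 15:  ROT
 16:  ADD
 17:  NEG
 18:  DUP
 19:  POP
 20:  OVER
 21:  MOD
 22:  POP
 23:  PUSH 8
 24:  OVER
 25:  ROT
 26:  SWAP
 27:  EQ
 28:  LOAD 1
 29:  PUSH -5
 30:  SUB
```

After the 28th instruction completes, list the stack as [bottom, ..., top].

[8, 1, 0]

PUSH 1   1
STORE 1  (empty)
PUSH 4   4
LOAD 1   4 1
EQ       0
LOAD 1   0 1
STORE 1  0
PUSH 36  0 36
STORE 2  0
STORE 1  (empty)
PUSH 3   3
PUSH 11  3 11
SWAP     11 3
LOAD 2   11 3 36
ROT      3 36 11
ADD      3 47
NEG      3 -47
DUP      3 -47 -47
POP      3 -47
OVER     3 -47 3
MOD      3 -2
POP      3
PUSH 8   3 8
OVER     3 8 3
ROT      8 3 3
SWAP     8 3 3
EQ       8 1
LOAD 1   8 1 0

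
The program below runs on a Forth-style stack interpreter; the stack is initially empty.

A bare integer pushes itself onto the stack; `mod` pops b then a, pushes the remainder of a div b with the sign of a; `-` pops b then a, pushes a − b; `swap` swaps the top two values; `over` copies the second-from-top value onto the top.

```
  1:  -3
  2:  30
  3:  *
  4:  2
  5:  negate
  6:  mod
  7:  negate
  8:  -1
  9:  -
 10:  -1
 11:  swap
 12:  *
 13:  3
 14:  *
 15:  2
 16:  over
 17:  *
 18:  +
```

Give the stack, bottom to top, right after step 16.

-3      -3
30      -3 30
*       -90
2       -90 2
negate  -90 -2
mod     0
negate  0
-1      0 -1
-       1
-1      1 -1
swap    -1 1
*       -1
3       -1 3
*       -3
2       -3 2
over    -3 2 -3

[-3, 2, -3]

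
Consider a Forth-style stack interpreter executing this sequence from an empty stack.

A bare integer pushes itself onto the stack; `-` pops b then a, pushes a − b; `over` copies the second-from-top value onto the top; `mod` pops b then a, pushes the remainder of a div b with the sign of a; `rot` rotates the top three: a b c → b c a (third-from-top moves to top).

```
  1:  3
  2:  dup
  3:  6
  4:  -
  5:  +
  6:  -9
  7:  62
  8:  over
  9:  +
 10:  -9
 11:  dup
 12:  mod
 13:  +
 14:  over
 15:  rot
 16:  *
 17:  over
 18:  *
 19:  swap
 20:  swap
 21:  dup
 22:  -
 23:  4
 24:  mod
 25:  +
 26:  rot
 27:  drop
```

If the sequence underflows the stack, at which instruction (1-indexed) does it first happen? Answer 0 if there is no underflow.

26

3     [3]
dup   [3, 3]
6     [3, 3, 6]
-     [3, -3]
+     [0]
-9    [0, -9]
62    [0, -9, 62]
over  [0, -9, 62, -9]
+     [0, -9, 53]
-9    [0, -9, 53, -9]
dup   [0, -9, 53, -9, -9]
mod   [0, -9, 53, 0]
+     [0, -9, 53]
over  [0, -9, 53, -9]
rot   [0, 53, -9, -9]
*     [0, 53, 81]
over  [0, 53, 81, 53]
*     [0, 53, 4293]
swap  [0, 4293, 53]
swap  [0, 53, 4293]
dup   [0, 53, 4293, 4293]
-     [0, 53, 0]
4     [0, 53, 0, 4]
mod   [0, 53, 0]
+     [0, 53]
rot  — needs 3 operands, stack has 2 → underflow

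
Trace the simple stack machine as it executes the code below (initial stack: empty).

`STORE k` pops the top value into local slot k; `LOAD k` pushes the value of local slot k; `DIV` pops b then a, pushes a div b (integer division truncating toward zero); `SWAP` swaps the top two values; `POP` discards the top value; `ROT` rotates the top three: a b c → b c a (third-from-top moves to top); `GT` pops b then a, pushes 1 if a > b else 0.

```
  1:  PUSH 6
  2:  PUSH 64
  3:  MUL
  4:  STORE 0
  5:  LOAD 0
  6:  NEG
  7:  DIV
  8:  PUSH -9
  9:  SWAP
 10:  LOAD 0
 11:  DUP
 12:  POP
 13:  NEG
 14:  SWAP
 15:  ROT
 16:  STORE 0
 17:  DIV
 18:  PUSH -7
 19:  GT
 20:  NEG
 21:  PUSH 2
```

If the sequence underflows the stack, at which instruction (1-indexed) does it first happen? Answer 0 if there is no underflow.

7

PUSH 6  : 6
PUSH 64 : 6 64
MUL     : 384
STORE 0 : (empty)
LOAD 0  : 384
NEG     : -384
DIV  — needs 2 operands, stack has 1 → underflow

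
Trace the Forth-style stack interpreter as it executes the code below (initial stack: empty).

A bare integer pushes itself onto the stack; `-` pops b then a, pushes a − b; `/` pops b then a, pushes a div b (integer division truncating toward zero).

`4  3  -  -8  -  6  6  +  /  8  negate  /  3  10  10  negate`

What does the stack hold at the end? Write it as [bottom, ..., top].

4      → 4
3      → 4 3
-      → 1
-8     → 1 -8
-      → 9
6      → 9 6
6      → 9 6 6
+      → 9 12
/      → 0
8      → 0 8
negate → 0 -8
/      → 0
3      → 0 3
10     → 0 3 10
10     → 0 3 10 10
negate → 0 3 10 -10

[0, 3, 10, -10]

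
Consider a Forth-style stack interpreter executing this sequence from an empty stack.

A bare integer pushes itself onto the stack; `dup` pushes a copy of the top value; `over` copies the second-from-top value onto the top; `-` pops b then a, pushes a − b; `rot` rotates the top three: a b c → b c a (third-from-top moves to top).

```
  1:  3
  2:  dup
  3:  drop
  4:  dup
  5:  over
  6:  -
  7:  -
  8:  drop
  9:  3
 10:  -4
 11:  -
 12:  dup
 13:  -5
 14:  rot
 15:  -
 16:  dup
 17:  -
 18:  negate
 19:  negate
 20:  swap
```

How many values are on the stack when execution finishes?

2

3      → 3
dup    → 3 3
drop   → 3
dup    → 3 3
over   → 3 3 3
-      → 3 0
-      → 3
drop   → (empty)
3      → 3
-4     → 3 -4
-      → 7
dup    → 7 7
-5     → 7 7 -5
rot    → 7 -5 7
-      → 7 -12
dup    → 7 -12 -12
-      → 7 0
negate → 7 0
negate → 7 0
swap   → 0 7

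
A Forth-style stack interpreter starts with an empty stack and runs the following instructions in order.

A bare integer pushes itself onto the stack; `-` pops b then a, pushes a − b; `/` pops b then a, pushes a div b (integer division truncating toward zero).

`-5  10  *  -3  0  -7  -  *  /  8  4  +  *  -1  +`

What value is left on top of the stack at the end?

-5 -> [-5]
10 -> [-5, 10]
*  -> [-50]
-3 -> [-50, -3]
0  -> [-50, -3, 0]
-7 -> [-50, -3, 0, -7]
-  -> [-50, -3, 7]
*  -> [-50, -21]
/  -> [2]
8  -> [2, 8]
4  -> [2, 8, 4]
+  -> [2, 12]
*  -> [24]
-1 -> [24, -1]
+  -> [23]

23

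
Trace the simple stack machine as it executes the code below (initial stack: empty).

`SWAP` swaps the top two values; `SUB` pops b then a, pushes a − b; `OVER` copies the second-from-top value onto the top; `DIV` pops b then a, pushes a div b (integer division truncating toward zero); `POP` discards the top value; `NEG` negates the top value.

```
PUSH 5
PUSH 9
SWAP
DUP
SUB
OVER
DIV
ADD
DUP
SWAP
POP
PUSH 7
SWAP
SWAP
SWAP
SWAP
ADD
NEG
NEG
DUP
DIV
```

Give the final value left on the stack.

1

PUSH 5 -> 5
PUSH 9 -> 5 9
SWAP   -> 9 5
DUP    -> 9 5 5
SUB    -> 9 0
OVER   -> 9 0 9
DIV    -> 9 0
ADD    -> 9
DUP    -> 9 9
SWAP   -> 9 9
POP    -> 9
PUSH 7 -> 9 7
SWAP   -> 7 9
SWAP   -> 9 7
SWAP   -> 7 9
SWAP   -> 9 7
ADD    -> 16
NEG    -> -16
NEG    -> 16
DUP    -> 16 16
DIV    -> 1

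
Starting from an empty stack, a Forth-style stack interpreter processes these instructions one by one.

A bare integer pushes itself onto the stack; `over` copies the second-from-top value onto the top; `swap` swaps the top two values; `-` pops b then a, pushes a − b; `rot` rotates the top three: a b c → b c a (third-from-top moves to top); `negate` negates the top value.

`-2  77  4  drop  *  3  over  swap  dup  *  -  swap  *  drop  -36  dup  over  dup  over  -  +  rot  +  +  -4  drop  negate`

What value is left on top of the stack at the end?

-2     : -2
77     : -2 77
4      : -2 77 4
drop   : -2 77
*      : -154
3      : -154 3
over   : -154 3 -154
swap   : -154 -154 3
dup    : -154 -154 3 3
*      : -154 -154 9
-      : -154 -163
swap   : -163 -154
*      : 25102
drop   : (empty)
-36    : -36
dup    : -36 -36
over   : -36 -36 -36
dup    : -36 -36 -36 -36
over   : -36 -36 -36 -36 -36
-      : -36 -36 -36 0
+      : -36 -36 -36
rot    : -36 -36 -36
+      : -36 -72
+      : -108
-4     : -108 -4
drop   : -108
negate : 108

108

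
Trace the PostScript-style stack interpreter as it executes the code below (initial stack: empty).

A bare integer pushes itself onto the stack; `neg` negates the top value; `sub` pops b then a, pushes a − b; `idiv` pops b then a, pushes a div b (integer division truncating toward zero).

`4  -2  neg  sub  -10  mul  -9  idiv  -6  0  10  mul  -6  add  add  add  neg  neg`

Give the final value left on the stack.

-10

4     [4]
-2    [4, -2]
neg   [4, 2]
sub   [2]
-10   [2, -10]
mul   [-20]
-9    [-20, -9]
idiv  [2]
-6    [2, -6]
0     [2, -6, 0]
10    [2, -6, 0, 10]
mul   [2, -6, 0]
-6    [2, -6, 0, -6]
add   [2, -6, -6]
add   [2, -12]
add   [-10]
neg   [10]
neg   [-10]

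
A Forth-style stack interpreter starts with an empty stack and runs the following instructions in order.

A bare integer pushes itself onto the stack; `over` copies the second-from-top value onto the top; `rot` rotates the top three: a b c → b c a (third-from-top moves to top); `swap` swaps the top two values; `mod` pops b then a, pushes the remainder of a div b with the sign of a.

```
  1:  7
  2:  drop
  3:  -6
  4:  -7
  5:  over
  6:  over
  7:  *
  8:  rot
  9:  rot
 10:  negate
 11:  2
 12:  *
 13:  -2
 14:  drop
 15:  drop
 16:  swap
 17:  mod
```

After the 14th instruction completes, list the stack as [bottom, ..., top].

7      : [7]
drop   : []
-6     : [-6]
-7     : [-6, -7]
over   : [-6, -7, -6]
over   : [-6, -7, -6, -7]
*      : [-6, -7, 42]
rot    : [-7, 42, -6]
rot    : [42, -6, -7]
negate : [42, -6, 7]
2      : [42, -6, 7, 2]
*      : [42, -6, 14]
-2     : [42, -6, 14, -2]
drop   : [42, -6, 14]

[42, -6, 14]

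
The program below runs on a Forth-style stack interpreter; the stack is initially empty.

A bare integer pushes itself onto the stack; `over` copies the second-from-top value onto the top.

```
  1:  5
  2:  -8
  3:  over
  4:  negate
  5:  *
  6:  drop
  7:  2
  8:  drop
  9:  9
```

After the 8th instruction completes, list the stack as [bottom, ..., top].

[5]

5      -> [5]
-8     -> [5, -8]
over   -> [5, -8, 5]
negate -> [5, -8, -5]
*      -> [5, 40]
drop   -> [5]
2      -> [5, 2]
drop   -> [5]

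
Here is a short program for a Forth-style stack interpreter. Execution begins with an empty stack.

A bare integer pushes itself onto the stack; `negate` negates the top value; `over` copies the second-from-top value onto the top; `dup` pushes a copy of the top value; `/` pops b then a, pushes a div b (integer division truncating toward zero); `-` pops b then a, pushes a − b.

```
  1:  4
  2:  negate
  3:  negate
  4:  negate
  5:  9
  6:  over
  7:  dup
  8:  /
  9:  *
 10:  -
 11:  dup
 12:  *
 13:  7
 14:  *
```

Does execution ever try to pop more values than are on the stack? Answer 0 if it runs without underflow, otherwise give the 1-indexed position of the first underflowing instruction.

4      -> 4
negate -> -4
negate -> 4
negate -> -4
9      -> -4 9
over   -> -4 9 -4
dup    -> -4 9 -4 -4
/      -> -4 9 1
*      -> -4 9
-      -> -13
dup    -> -13 -13
*      -> 169
7      -> 169 7
*      -> 1183

0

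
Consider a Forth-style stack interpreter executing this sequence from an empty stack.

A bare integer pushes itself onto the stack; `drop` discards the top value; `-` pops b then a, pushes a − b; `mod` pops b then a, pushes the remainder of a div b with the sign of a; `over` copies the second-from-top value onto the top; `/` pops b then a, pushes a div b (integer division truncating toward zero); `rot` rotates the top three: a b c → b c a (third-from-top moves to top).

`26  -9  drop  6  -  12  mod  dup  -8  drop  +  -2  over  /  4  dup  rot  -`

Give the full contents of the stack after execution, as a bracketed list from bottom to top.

26   → [26]
-9   → [26, -9]
drop → [26]
6    → [26, 6]
-    → [20]
12   → [20, 12]
mod  → [8]
dup  → [8, 8]
-8   → [8, 8, -8]
drop → [8, 8]
+    → [16]
-2   → [16, -2]
over → [16, -2, 16]
/    → [16, 0]
4    → [16, 0, 4]
dup  → [16, 0, 4, 4]
rot  → [16, 4, 4, 0]
-    → [16, 4, 4]

[16, 4, 4]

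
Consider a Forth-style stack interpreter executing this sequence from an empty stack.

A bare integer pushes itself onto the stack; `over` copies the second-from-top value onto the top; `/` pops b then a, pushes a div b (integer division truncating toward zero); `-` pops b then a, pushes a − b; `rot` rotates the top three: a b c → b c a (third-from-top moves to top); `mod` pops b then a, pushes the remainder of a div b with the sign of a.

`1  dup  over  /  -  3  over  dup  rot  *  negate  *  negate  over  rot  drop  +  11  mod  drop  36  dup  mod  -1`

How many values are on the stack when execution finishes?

2

1      → 1
dup    → 1 1
over   → 1 1 1
/      → 1 1
-      → 0
3      → 0 3
over   → 0 3 0
dup    → 0 3 0 0
rot    → 0 0 0 3
*      → 0 0 0
negate → 0 0 0
*      → 0 0
negate → 0 0
over   → 0 0 0
rot    → 0 0 0
drop   → 0 0
+      → 0
11     → 0 11
mod    → 0
drop   → (empty)
36     → 36
dup    → 36 36
mod    → 0
-1     → 0 -1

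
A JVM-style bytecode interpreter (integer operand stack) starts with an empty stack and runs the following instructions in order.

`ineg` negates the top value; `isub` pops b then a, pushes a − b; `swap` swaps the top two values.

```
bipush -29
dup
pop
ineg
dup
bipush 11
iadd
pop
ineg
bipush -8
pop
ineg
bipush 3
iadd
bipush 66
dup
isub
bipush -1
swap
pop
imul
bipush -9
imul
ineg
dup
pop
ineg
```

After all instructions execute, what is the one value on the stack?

bipush -29 -> -29
dup        -> -29 -29
pop        -> -29
ineg       -> 29
dup        -> 29 29
bipush 11  -> 29 29 11
iadd       -> 29 40
pop        -> 29
ineg       -> -29
bipush -8  -> -29 -8
pop        -> -29
ineg       -> 29
bipush 3   -> 29 3
iadd       -> 32
bipush 66  -> 32 66
dup        -> 32 66 66
isub       -> 32 0
bipush -1  -> 32 0 -1
swap       -> 32 -1 0
pop        -> 32 -1
imul       -> -32
bipush -9  -> -32 -9
imul       -> 288
ineg       -> -288
dup        -> -288 -288
pop        -> -288
ineg       -> 288

288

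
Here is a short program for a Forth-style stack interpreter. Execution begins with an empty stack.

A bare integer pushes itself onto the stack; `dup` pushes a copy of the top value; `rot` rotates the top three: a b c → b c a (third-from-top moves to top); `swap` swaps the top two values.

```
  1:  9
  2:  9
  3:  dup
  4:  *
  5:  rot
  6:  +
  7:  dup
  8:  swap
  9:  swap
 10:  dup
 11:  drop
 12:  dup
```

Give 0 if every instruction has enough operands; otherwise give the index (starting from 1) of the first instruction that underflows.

5

9   -> 9
9   -> 9 9
dup -> 9 9 9
*   -> 9 81
rot  — needs 3 operands, stack has 2 → underflow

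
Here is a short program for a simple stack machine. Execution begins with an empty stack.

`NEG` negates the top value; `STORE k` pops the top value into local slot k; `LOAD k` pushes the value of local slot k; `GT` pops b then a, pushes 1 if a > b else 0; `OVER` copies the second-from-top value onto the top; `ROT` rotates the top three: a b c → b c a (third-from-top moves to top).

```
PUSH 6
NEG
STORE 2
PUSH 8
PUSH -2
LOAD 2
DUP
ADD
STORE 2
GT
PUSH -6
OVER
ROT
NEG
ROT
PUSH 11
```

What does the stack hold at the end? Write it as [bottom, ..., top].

PUSH 6  → [6]
NEG     → [-6]
STORE 2 → []
PUSH 8  → [8]
PUSH -2 → [8, -2]
LOAD 2  → [8, -2, -6]
DUP     → [8, -2, -6, -6]
ADD     → [8, -2, -12]
STORE 2 → [8, -2]
GT      → [1]
PUSH -6 → [1, -6]
OVER    → [1, -6, 1]
ROT     → [-6, 1, 1]
NEG     → [-6, 1, -1]
ROT     → [1, -1, -6]
PUSH 11 → [1, -1, -6, 11]

[1, -1, -6, 11]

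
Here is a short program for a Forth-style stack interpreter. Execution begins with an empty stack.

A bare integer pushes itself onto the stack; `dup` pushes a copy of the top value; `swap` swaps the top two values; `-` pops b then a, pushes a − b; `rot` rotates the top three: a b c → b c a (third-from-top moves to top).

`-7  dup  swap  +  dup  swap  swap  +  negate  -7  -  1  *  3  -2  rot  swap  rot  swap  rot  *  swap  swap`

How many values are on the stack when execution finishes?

-7     : [-7]
dup    : [-7, -7]
swap   : [-7, -7]
+      : [-14]
dup    : [-14, -14]
swap   : [-14, -14]
swap   : [-14, -14]
+      : [-28]
negate : [28]
-7     : [28, -7]
-      : [35]
1      : [35, 1]
*      : [35]
3      : [35, 3]
-2     : [35, 3, -2]
rot    : [3, -2, 35]
swap   : [3, 35, -2]
rot    : [35, -2, 3]
swap   : [35, 3, -2]
rot    : [3, -2, 35]
*      : [3, -70]
swap   : [-70, 3]
swap   : [3, -70]

2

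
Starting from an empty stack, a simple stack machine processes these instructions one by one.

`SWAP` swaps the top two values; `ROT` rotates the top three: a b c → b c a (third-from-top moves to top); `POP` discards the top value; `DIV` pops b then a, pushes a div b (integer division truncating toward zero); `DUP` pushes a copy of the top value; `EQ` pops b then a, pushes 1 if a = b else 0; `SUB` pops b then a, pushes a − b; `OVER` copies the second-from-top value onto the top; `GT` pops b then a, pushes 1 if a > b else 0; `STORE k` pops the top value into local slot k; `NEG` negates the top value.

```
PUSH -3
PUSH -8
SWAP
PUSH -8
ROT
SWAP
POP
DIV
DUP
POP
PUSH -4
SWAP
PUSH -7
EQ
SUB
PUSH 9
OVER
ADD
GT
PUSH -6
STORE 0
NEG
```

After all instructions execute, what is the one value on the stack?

PUSH -3 : [-3]
PUSH -8 : [-3, -8]
SWAP    : [-8, -3]
PUSH -8 : [-8, -3, -8]
ROT     : [-3, -8, -8]
SWAP    : [-3, -8, -8]
POP     : [-3, -8]
DIV     : [0]
DUP     : [0, 0]
POP     : [0]
PUSH -4 : [0, -4]
SWAP    : [-4, 0]
PUSH -7 : [-4, 0, -7]
EQ      : [-4, 0]
SUB     : [-4]
PUSH 9  : [-4, 9]
OVER    : [-4, 9, -4]
ADD     : [-4, 5]
GT      : [0]
PUSH -6 : [0, -6]
STORE 0 : [0]
NEG     : [0]

0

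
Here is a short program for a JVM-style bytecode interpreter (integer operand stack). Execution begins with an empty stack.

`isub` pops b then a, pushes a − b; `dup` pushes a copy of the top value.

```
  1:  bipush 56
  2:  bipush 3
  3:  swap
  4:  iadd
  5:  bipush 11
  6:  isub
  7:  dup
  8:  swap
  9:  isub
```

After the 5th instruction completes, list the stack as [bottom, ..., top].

[59, 11]

bipush 56  [56]
bipush 3   [56, 3]
swap       [3, 56]
iadd       [59]
bipush 11  [59, 11]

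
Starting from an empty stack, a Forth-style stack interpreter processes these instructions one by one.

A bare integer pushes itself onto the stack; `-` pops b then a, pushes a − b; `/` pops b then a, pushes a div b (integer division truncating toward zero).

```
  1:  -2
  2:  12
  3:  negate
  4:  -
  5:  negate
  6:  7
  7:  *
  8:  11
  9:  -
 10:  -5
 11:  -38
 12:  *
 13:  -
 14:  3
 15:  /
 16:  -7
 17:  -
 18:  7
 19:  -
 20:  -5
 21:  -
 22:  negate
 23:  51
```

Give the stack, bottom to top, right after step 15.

-2     -> [-2]
12     -> [-2, 12]
negate -> [-2, -12]
-      -> [10]
negate -> [-10]
7      -> [-10, 7]
*      -> [-70]
11     -> [-70, 11]
-      -> [-81]
-5     -> [-81, -5]
-38    -> [-81, -5, -38]
*      -> [-81, 190]
-      -> [-271]
3      -> [-271, 3]
/      -> [-90]

[-90]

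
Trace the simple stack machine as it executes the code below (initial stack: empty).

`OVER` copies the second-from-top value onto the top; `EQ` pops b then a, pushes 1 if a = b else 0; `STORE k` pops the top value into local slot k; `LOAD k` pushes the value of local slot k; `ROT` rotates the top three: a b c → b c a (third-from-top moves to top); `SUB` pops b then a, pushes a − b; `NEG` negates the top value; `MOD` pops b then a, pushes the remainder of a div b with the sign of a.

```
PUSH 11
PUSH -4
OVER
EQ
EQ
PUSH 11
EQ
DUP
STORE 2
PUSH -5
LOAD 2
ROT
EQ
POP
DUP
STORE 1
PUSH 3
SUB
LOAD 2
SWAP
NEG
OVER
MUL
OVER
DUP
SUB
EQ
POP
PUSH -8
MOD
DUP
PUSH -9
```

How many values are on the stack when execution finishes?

PUSH 11 : 11
PUSH -4 : 11 -4
OVER    : 11 -4 11
EQ      : 11 0
EQ      : 0
PUSH 11 : 0 11
EQ      : 0
DUP     : 0 0
STORE 2 : 0
PUSH -5 : 0 -5
LOAD 2  : 0 -5 0
ROT     : -5 0 0
EQ      : -5 1
POP     : -5
DUP     : -5 -5
STORE 1 : -5
PUSH 3  : -5 3
SUB     : -8
LOAD 2  : -8 0
SWAP    : 0 -8
NEG     : 0 8
OVER    : 0 8 0
MUL     : 0 0
OVER    : 0 0 0
DUP     : 0 0 0 0
SUB     : 0 0 0
EQ      : 0 1
POP     : 0
PUSH -8 : 0 -8
MOD     : 0
DUP     : 0 0
PUSH -9 : 0 0 -9

3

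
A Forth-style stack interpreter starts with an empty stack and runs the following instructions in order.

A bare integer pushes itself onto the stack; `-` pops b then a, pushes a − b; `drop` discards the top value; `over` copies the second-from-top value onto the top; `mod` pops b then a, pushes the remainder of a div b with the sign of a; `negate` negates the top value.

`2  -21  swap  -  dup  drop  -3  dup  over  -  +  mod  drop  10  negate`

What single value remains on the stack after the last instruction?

2      → [2]
-21    → [2, -21]
swap   → [-21, 2]
-      → [-23]
dup    → [-23, -23]
drop   → [-23]
-3     → [-23, -3]
dup    → [-23, -3, -3]
over   → [-23, -3, -3, -3]
-      → [-23, -3, 0]
+      → [-23, -3]
mod    → [-2]
drop   → []
10     → [10]
negate → [-10]

-10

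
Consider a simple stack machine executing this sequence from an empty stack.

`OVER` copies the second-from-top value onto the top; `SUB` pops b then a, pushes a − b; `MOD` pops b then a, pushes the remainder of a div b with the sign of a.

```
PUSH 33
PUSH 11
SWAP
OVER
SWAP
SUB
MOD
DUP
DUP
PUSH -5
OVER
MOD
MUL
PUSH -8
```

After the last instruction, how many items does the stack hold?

PUSH 33 : [33]
PUSH 11 : [33, 11]
SWAP    : [11, 33]
OVER    : [11, 33, 11]
SWAP    : [11, 11, 33]
SUB     : [11, -22]
MOD     : [11]
DUP     : [11, 11]
DUP     : [11, 11, 11]
PUSH -5 : [11, 11, 11, -5]
OVER    : [11, 11, 11, -5, 11]
MOD     : [11, 11, 11, -5]
MUL     : [11, 11, -55]
PUSH -8 : [11, 11, -55, -8]

4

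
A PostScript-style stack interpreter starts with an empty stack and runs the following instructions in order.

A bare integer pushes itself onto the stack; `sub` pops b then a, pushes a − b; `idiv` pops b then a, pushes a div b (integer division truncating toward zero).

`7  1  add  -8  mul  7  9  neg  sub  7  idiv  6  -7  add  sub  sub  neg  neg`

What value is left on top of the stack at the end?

-67

7    : 7
1    : 7 1
add  : 8
-8   : 8 -8
mul  : -64
7    : -64 7
9    : -64 7 9
neg  : -64 7 -9
sub  : -64 16
7    : -64 16 7
idiv : -64 2
6    : -64 2 6
-7   : -64 2 6 -7
add  : -64 2 -1
sub  : -64 3
sub  : -67
neg  : 67
neg  : -67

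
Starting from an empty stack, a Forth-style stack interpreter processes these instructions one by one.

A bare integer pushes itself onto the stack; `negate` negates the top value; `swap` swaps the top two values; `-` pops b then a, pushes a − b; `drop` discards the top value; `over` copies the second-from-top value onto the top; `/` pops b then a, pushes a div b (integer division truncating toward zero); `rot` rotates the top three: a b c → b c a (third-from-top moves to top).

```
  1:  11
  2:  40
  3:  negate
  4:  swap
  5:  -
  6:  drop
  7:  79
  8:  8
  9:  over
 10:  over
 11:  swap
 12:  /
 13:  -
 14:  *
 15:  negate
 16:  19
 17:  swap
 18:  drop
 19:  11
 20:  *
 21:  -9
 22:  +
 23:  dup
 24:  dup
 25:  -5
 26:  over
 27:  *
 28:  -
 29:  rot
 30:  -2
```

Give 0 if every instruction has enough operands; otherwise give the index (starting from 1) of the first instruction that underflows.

11     : 11
40     : 11 40
negate : 11 -40
swap   : -40 11
-      : -51
drop   : (empty)
79     : 79
8      : 79 8
over   : 79 8 79
over   : 79 8 79 8
swap   : 79 8 8 79
/      : 79 8 0
-      : 79 8
*      : 632
negate : -632
19     : -632 19
swap   : 19 -632
drop   : 19
11     : 19 11
*      : 209
-9     : 209 -9
+      : 200
dup    : 200 200
dup    : 200 200 200
-5     : 200 200 200 -5
over   : 200 200 200 -5 200
*      : 200 200 200 -1000
-      : 200 200 1200
rot    : 200 1200 200
-2     : 200 1200 200 -2

0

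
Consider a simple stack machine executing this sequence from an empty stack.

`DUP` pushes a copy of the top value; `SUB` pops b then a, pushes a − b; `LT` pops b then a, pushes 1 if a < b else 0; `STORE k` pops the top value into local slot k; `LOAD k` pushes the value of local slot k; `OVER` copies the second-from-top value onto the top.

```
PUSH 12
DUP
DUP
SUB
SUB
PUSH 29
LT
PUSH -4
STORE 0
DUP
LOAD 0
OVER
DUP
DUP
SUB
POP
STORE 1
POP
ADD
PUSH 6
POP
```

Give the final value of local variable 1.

1

PUSH 12 → [12]
DUP     → [12, 12]
DUP     → [12, 12, 12]
SUB     → [12, 0]
SUB     → [12]
PUSH 29 → [12, 29]
LT      → [1]
PUSH -4 → [1, -4]
STORE 0 → [1]
DUP     → [1, 1]
LOAD 0  → [1, 1, -4]
OVER    → [1, 1, -4, 1]
DUP     → [1, 1, -4, 1, 1]
DUP     → [1, 1, -4, 1, 1, 1]
SUB     → [1, 1, -4, 1, 0]
POP     → [1, 1, -4, 1]
STORE 1 → [1, 1, -4]
POP     → [1, 1]
ADD     → [2]
PUSH 6  → [2, 6]
POP     → [2]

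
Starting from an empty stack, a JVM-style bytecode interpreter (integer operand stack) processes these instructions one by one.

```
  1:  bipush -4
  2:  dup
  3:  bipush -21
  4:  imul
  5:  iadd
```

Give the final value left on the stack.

80

bipush -4   -4
dup         -4 -4
bipush -21  -4 -4 -21
imul        -4 84
iadd        80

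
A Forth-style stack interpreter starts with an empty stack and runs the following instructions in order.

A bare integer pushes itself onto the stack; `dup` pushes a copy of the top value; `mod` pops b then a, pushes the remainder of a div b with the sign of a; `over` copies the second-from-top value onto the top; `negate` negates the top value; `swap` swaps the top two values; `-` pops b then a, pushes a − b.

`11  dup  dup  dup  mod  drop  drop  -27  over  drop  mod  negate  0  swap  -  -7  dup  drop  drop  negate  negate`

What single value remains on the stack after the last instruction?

11

11     -> 11
dup    -> 11 11
dup    -> 11 11 11
dup    -> 11 11 11 11
mod    -> 11 11 0
drop   -> 11 11
drop   -> 11
-27    -> 11 -27
over   -> 11 -27 11
drop   -> 11 -27
mod    -> 11
negate -> -11
0      -> -11 0
swap   -> 0 -11
-      -> 11
-7     -> 11 -7
dup    -> 11 -7 -7
drop   -> 11 -7
drop   -> 11
negate -> -11
negate -> 11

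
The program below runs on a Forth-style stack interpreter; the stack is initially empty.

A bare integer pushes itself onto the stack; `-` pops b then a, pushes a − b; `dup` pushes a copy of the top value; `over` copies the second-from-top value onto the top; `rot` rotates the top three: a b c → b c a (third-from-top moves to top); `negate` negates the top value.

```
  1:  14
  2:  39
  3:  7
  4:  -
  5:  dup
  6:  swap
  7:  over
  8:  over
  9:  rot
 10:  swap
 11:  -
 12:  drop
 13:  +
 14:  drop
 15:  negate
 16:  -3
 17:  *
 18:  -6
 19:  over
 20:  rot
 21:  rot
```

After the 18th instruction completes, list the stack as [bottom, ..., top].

[42, -6]

14     -> [14]
39     -> [14, 39]
7      -> [14, 39, 7]
-      -> [14, 32]
dup    -> [14, 32, 32]
swap   -> [14, 32, 32]
over   -> [14, 32, 32, 32]
over   -> [14, 32, 32, 32, 32]
rot    -> [14, 32, 32, 32, 32]
swap   -> [14, 32, 32, 32, 32]
-      -> [14, 32, 32, 0]
drop   -> [14, 32, 32]
+      -> [14, 64]
drop   -> [14]
negate -> [-14]
-3     -> [-14, -3]
*      -> [42]
-6     -> [42, -6]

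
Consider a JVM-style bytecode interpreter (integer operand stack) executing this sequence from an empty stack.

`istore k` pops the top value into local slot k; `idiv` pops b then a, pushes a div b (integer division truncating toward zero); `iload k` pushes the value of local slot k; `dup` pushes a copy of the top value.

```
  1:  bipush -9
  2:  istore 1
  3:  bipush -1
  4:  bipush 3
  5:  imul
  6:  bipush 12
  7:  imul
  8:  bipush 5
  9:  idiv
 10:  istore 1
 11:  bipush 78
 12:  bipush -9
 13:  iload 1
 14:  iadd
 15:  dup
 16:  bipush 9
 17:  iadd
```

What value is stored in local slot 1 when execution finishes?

-7

bipush -9 -> -9
istore 1  -> (empty)
bipush -1 -> -1
bipush 3  -> -1 3
imul      -> -3
bipush 12 -> -3 12
imul      -> -36
bipush 5  -> -36 5
idiv      -> -7
istore 1  -> (empty)
bipush 78 -> 78
bipush -9 -> 78 -9
iload 1   -> 78 -9 -7
iadd      -> 78 -16
dup       -> 78 -16 -16
bipush 9  -> 78 -16 -16 9
iadd      -> 78 -16 -7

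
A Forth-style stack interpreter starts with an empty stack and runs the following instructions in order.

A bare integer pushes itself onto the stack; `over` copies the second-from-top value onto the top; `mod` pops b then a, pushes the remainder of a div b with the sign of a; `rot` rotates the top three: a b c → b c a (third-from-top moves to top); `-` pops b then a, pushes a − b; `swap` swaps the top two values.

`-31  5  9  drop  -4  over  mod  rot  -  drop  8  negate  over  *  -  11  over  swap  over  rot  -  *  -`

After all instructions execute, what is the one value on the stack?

45

-31    : -31
5      : -31 5
9      : -31 5 9
drop   : -31 5
-4     : -31 5 -4
over   : -31 5 -4 5
mod    : -31 5 -4
rot    : 5 -4 -31
-      : 5 27
drop   : 5
8      : 5 8
negate : 5 -8
over   : 5 -8 5
*      : 5 -40
-      : 45
11     : 45 11
over   : 45 11 45
swap   : 45 45 11
over   : 45 45 11 45
rot    : 45 11 45 45
-      : 45 11 0
*      : 45 0
-      : 45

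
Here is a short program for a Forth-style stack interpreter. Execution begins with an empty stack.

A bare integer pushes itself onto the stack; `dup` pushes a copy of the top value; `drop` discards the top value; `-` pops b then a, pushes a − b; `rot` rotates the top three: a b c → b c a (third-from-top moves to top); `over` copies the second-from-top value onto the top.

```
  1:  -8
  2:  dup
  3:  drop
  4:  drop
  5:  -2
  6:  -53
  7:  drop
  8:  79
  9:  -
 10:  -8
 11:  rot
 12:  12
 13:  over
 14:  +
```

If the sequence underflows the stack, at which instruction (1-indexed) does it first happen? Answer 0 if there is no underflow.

11

-8   : -8
dup  : -8 -8
drop : -8
drop : (empty)
-2   : -2
-53  : -2 -53
drop : -2
79   : -2 79
-    : -81
-8   : -81 -8
rot  — needs 3 operands, stack has 2 → underflow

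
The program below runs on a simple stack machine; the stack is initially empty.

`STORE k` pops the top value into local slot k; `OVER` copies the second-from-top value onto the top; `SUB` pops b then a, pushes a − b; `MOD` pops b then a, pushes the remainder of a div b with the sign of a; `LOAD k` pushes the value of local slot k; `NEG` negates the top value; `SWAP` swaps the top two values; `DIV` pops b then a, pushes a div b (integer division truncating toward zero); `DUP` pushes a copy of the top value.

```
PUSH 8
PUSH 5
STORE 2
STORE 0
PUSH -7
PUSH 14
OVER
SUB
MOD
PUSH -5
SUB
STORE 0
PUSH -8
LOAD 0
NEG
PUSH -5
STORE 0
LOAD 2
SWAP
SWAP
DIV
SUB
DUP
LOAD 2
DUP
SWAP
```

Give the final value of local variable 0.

-5

PUSH 8   8
PUSH 5   8 5
STORE 2  8
STORE 0  (empty)
PUSH -7  -7
PUSH 14  -7 14
OVER     -7 14 -7
SUB      -7 21
MOD      -7
PUSH -5  -7 -5
SUB      -2
STORE 0  (empty)
PUSH -8  -8
LOAD 0   -8 -2
NEG      -8 2
PUSH -5  -8 2 -5
STORE 0  -8 2
LOAD 2   -8 2 5
SWAP     -8 5 2
SWAP     -8 2 5
DIV      -8 0
SUB      -8
DUP      -8 -8
LOAD 2   -8 -8 5
DUP      -8 -8 5 5
SWAP     -8 -8 5 5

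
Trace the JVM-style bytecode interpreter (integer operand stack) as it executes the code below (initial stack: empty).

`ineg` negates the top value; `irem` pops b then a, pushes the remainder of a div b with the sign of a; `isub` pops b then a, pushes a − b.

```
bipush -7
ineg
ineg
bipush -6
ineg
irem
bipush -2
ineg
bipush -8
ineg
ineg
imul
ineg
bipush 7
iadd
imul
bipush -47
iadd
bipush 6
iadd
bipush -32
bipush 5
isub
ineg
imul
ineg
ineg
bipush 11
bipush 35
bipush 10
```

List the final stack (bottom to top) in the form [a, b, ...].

bipush -7  -> [-7]
ineg       -> [7]
ineg       -> [-7]
bipush -6  -> [-7, -6]
ineg       -> [-7, 6]
irem       -> [-1]
bipush -2  -> [-1, -2]
ineg       -> [-1, 2]
bipush -8  -> [-1, 2, -8]
ineg       -> [-1, 2, 8]
ineg       -> [-1, 2, -8]
imul       -> [-1, -16]
ineg       -> [-1, 16]
bipush 7   -> [-1, 16, 7]
iadd       -> [-1, 23]
imul       -> [-23]
bipush -47 -> [-23, -47]
iadd       -> [-70]
bipush 6   -> [-70, 6]
iadd       -> [-64]
bipush -32 -> [-64, -32]
bipush 5   -> [-64, -32, 5]
isub       -> [-64, -37]
ineg       -> [-64, 37]
imul       -> [-2368]
ineg       -> [2368]
ineg       -> [-2368]
bipush 11  -> [-2368, 11]
bipush 35  -> [-2368, 11, 35]
bipush 10  -> [-2368, 11, 35, 10]

[-2368, 11, 35, 10]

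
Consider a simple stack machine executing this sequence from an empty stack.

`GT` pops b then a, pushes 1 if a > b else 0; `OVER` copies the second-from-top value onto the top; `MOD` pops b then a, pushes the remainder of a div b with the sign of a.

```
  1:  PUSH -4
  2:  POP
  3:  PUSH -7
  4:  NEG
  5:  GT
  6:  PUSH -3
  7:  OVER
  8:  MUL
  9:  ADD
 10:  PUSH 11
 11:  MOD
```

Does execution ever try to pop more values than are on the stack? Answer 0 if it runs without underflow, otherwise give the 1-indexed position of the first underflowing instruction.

PUSH -4 : [-4]
POP     : []
PUSH -7 : [-7]
NEG     : [7]
GT  — needs 2 operands, stack has 1 → underflow

5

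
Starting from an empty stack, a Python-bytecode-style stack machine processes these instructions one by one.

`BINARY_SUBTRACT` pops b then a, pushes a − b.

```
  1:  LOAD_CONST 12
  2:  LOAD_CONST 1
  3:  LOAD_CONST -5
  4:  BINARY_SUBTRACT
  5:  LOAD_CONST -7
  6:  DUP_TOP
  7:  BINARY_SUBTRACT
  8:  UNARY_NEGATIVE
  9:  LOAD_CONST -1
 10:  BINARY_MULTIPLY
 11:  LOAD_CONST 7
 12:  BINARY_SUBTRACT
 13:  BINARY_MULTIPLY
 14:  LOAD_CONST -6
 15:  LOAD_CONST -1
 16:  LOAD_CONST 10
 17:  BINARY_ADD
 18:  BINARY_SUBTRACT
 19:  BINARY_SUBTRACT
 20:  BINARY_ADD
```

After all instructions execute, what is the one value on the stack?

-15

LOAD_CONST 12    12
LOAD_CONST 1     12 1
LOAD_CONST -5    12 1 -5
BINARY_SUBTRACT  12 6
LOAD_CONST -7    12 6 -7
DUP_TOP          12 6 -7 -7
BINARY_SUBTRACT  12 6 0
UNARY_NEGATIVE   12 6 0
LOAD_CONST -1    12 6 0 -1
BINARY_MULTIPLY  12 6 0
LOAD_CONST 7     12 6 0 7
BINARY_SUBTRACT  12 6 -7
BINARY_MULTIPLY  12 -42
LOAD_CONST -6    12 -42 -6
LOAD_CONST -1    12 -42 -6 -1
LOAD_CONST 10    12 -42 -6 -1 10
BINARY_ADD       12 -42 -6 9
BINARY_SUBTRACT  12 -42 -15
BINARY_SUBTRACT  12 -27
BINARY_ADD       -15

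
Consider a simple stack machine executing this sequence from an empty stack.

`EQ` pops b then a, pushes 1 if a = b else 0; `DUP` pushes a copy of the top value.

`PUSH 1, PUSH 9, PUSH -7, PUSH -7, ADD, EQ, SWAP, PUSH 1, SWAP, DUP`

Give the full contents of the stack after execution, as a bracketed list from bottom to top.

[0, 1, 1, 1]

PUSH 1   1
PUSH 9   1 9
PUSH -7  1 9 -7
PUSH -7  1 9 -7 -7
ADD      1 9 -14
EQ       1 0
SWAP     0 1
PUSH 1   0 1 1
SWAP     0 1 1
DUP      0 1 1 1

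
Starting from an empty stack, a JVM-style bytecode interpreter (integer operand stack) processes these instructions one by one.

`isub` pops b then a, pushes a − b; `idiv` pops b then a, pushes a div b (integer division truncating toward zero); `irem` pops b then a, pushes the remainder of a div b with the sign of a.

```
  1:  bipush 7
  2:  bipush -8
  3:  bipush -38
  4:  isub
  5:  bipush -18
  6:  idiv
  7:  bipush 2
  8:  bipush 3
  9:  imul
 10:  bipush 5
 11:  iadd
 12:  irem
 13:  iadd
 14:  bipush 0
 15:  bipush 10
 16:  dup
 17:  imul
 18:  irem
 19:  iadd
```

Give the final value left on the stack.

bipush 7   -> [7]
bipush -8  -> [7, -8]
bipush -38 -> [7, -8, -38]
isub       -> [7, 30]
bipush -18 -> [7, 30, -18]
idiv       -> [7, -1]
bipush 2   -> [7, -1, 2]
bipush 3   -> [7, -1, 2, 3]
imul       -> [7, -1, 6]
bipush 5   -> [7, -1, 6, 5]
iadd       -> [7, -1, 11]
irem       -> [7, -1]
iadd       -> [6]
bipush 0   -> [6, 0]
bipush 10  -> [6, 0, 10]
dup        -> [6, 0, 10, 10]
imul       -> [6, 0, 100]
irem       -> [6, 0]
iadd       -> [6]

6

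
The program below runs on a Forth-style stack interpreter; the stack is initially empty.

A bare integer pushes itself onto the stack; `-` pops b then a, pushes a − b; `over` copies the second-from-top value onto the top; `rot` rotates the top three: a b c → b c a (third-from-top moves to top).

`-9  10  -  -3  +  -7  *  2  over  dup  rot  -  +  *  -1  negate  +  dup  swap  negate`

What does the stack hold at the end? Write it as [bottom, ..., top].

[47125, -47125]

-9      [-9]
10      [-9, 10]
-       [-19]
-3      [-19, -3]
+       [-22]
-7      [-22, -7]
*       [154]
2       [154, 2]
over    [154, 2, 154]
dup     [154, 2, 154, 154]
rot     [154, 154, 154, 2]
-       [154, 154, 152]
+       [154, 306]
*       [47124]
-1      [47124, -1]
negate  [47124, 1]
+       [47125]
dup     [47125, 47125]
swap    [47125, 47125]
negate  [47125, -47125]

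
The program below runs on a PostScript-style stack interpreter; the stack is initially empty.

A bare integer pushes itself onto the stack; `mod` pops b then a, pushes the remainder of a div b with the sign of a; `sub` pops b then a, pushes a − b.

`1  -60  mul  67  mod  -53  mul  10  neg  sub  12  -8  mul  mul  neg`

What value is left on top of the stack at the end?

306240

1    1
-60  1 -60
mul  -60
67   -60 67
mod  -60
-53  -60 -53
mul  3180
10   3180 10
neg  3180 -10
sub  3190
12   3190 12
-8   3190 12 -8
mul  3190 -96
mul  -306240
neg  306240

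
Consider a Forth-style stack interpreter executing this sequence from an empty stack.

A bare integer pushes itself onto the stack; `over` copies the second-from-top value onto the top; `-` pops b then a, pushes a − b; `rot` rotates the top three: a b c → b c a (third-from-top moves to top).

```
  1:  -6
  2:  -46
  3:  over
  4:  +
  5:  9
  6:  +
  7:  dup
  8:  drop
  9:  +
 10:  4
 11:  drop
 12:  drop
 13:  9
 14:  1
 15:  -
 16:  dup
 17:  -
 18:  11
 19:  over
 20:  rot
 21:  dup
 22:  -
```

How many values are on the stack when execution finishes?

3

-6    -6
-46   -6 -46
over  -6 -46 -6
+     -6 -52
9     -6 -52 9
+     -6 -43
dup   -6 -43 -43
drop  -6 -43
+     -49
4     -49 4
drop  -49
drop  (empty)
9     9
1     9 1
-     8
dup   8 8
-     0
11    0 11
over  0 11 0
rot   11 0 0
dup   11 0 0 0
-     11 0 0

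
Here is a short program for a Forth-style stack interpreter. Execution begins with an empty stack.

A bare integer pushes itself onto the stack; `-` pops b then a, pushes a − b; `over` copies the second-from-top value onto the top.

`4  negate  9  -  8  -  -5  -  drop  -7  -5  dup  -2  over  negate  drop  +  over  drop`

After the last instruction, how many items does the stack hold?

4       [4]
negate  [-4]
9       [-4, 9]
-       [-13]
8       [-13, 8]
-       [-21]
-5      [-21, -5]
-       [-16]
drop    []
-7      [-7]
-5      [-7, -5]
dup     [-7, -5, -5]
-2      [-7, -5, -5, -2]
over    [-7, -5, -5, -2, -5]
negate  [-7, -5, -5, -2, 5]
drop    [-7, -5, -5, -2]
+       [-7, -5, -7]
over    [-7, -5, -7, -5]
drop    [-7, -5, -7]

3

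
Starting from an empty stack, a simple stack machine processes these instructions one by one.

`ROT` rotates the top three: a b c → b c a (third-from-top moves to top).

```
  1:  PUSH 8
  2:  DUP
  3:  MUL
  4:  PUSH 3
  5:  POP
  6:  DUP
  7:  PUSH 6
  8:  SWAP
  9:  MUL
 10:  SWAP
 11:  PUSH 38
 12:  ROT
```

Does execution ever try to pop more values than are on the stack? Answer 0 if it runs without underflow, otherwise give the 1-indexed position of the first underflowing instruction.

PUSH 8   8
DUP      8 8
MUL      64
PUSH 3   64 3
POP      64
DUP      64 64
PUSH 6   64 64 6
SWAP     64 6 64
MUL      64 384
SWAP     384 64
PUSH 38  384 64 38
ROT      64 38 384

0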